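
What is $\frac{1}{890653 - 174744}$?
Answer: $\frac{1}{715909} \approx 1.3968 \cdot 10^{-6}$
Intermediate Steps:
$\frac{1}{890653 - 174744} = \frac{1}{715909}$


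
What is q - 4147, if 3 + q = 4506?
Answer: 356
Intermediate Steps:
q = 4503 (q = -3 + 4506 = 4503)
q - 4147 = 4503 - 4147 = 356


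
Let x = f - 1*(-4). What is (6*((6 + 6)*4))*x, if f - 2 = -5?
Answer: 288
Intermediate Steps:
f = -3 (f = 2 - 5 = -3)
x = 1 (x = -3 - 1*(-4) = -3 + 4 = 1)
(6*((6 + 6)*4))*x = (6*((6 + 6)*4))*1 = (6*(12*4))*1 = (6*48)*1 = 288*1 = 288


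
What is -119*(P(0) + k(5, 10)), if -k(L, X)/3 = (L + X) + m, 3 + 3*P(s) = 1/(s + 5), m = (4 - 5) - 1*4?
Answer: 55216/15 ≈ 3681.1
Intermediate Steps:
m = -5 (m = -1 - 4 = -5)
P(s) = -1 + 1/(3*(5 + s)) (P(s) = -1 + 1/(3*(s + 5)) = -1 + 1/(3*(5 + s)))
k(L, X) = 15 - 3*L - 3*X (k(L, X) = -3*((L + X) - 5) = -3*(-5 + L + X) = 15 - 3*L - 3*X)
-119*(P(0) + k(5, 10)) = -119*((-14/3 - 1*0)/(5 + 0) + (15 - 3*5 - 3*10)) = -119*((-14/3 + 0)/5 + (15 - 15 - 30)) = -119*((1/5)*(-14/3) - 30) = -119*(-14/15 - 30) = -119*(-464/15) = 55216/15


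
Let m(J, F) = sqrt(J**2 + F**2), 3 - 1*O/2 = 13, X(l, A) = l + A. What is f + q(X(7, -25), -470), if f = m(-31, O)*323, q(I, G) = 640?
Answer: 640 + 323*sqrt(1361) ≈ 12556.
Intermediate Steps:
X(l, A) = A + l
O = -20 (O = 6 - 2*13 = 6 - 26 = -20)
m(J, F) = sqrt(F**2 + J**2)
f = 323*sqrt(1361) (f = sqrt((-20)**2 + (-31)**2)*323 = sqrt(400 + 961)*323 = sqrt(1361)*323 = 323*sqrt(1361) ≈ 11916.)
f + q(X(7, -25), -470) = 323*sqrt(1361) + 640 = 640 + 323*sqrt(1361)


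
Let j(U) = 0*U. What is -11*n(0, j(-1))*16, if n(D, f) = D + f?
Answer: 0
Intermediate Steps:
j(U) = 0
-11*n(0, j(-1))*16 = -11*(0 + 0)*16 = -11*0*16 = 0*16 = 0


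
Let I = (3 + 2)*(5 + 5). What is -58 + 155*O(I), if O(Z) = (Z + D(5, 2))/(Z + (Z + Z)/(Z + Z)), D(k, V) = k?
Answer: 5567/51 ≈ 109.16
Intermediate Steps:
I = 50 (I = 5*10 = 50)
O(Z) = (5 + Z)/(1 + Z) (O(Z) = (Z + 5)/(Z + (Z + Z)/(Z + Z)) = (5 + Z)/(Z + (2*Z)/((2*Z))) = (5 + Z)/(Z + (2*Z)*(1/(2*Z))) = (5 + Z)/(Z + 1) = (5 + Z)/(1 + Z))
-58 + 155*O(I) = -58 + 155*((5 + 50)/(1 + 50)) = -58 + 155*(55/51) = -58 + 8525/51 = 5567/51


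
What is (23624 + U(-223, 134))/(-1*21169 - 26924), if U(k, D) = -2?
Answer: -7874/16031 ≈ -0.49117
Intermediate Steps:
(23624 + U(-223, 134))/(-1*21169 - 26924) = (23624 - 2)/(-1*21169 - 26924) = 23622/(-21169 - 26924) = 23622/(-48093) = 23622*(-1/48093) = -7874/16031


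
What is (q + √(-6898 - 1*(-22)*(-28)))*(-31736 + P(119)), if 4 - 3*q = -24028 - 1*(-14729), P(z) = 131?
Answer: -98007105 - 537285*I*√26 ≈ -9.8007e+7 - 2.7396e+6*I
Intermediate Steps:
q = 3101 (q = 4/3 - (-24028 - 1*(-14729))/3 = 4/3 - (-24028 + 14729)/3 = 4/3 - ⅓*(-9299) = 4/3 + 9299/3 = 3101)
(q + √(-6898 - 1*(-22)*(-28)))*(-31736 + P(119)) = (3101 + √(-6898 - 1*(-22)*(-28)))*(-31736 + 131) = (3101 + √(-6898 + 22*(-28)))*(-31605) = (3101 + √(-6898 - 616))*(-31605) = (3101 + √(-7514))*(-31605) = (3101 + 17*I*√26)*(-31605) = -98007105 - 537285*I*√26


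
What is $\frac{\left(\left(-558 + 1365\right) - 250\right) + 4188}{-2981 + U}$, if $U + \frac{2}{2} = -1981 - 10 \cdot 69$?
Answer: $- \frac{4745}{5653} \approx -0.83938$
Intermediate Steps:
$U = -2672$ ($U = -1 - \left(1981 + 10 \cdot 69\right) = -1 - 2671 = -2672$)
$\frac{\left(\left(-558 + 1365\right) - 250\right) + 4188}{-2981 + U} = \frac{\left(\left(-558 + 1365\right) - 250\right) + 4188}{-2981 - 2672} = \frac{\left(807 - 250\right) + 4188}{-5653} = \left(557 + 4188\right) \left(- \frac{1}{5653}\right) = 4745 \left(- \frac{1}{5653}\right) = - \frac{4745}{5653}$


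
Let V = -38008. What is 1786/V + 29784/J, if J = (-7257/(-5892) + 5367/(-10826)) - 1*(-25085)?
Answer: 5779227660317363/5068172386666492 ≈ 1.1403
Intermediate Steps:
J = 266689769873/10631132 (J = (-7257*(-1/5892) + 5367*(-1/10826)) + 25085 = (2419/1964 - 5367/10826) + 25085 = 7823653/10631132 + 25085 = 266689769873/10631132 ≈ 25086.)
1786/V + 29784/J = 1786/(-38008) + 29784/(266689769873/10631132) = 1786*(-1/38008) + 29784*(10631132/266689769873) = -893/19004 + 316637635488/266689769873 = 5779227660317363/5068172386666492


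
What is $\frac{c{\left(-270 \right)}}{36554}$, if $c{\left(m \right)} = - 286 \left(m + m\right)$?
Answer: $\frac{77220}{18277} \approx 4.225$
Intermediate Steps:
$c{\left(m \right)} = - 572 m$ ($c{\left(m \right)} = - 286 \cdot 2 m = - 572 m$)
$\frac{c{\left(-270 \right)}}{36554} = \frac{\left(-572\right) \left(-270\right)}{36554} = 154440 \cdot \frac{1}{36554} = \frac{77220}{18277}$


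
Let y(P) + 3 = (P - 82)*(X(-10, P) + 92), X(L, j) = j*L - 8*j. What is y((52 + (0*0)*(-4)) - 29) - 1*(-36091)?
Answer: 55086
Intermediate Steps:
X(L, j) = -8*j + L*j (X(L, j) = L*j - 8*j = -8*j + L*j)
y(P) = -3 + (-82 + P)*(92 - 18*P) (y(P) = -3 + (P - 82)*(P*(-8 - 10) + 92) = -3 + (-82 + P)*(P*(-18) + 92) = -3 + (-82 + P)*(-18*P + 92) = -3 + (-82 + P)*(92 - 18*P))
y((52 + (0*0)*(-4)) - 29) - 1*(-36091) = (-7547 - 18*((52 + (0*0)*(-4)) - 29)² + 1568*((52 + (0*0)*(-4)) - 29)) - 1*(-36091) = (-7547 - 18*((52 + 0*(-4)) - 29)² + 1568*((52 + 0*(-4)) - 29)) + 36091 = (-7547 - 18*((52 + 0) - 29)² + 1568*((52 + 0) - 29)) + 36091 = (-7547 - 18*(52 - 29)² + 1568*(52 - 29)) + 36091 = (-7547 - 18*23² + 1568*23) + 36091 = (-7547 - 18*529 + 36064) + 36091 = (-7547 - 9522 + 36064) + 36091 = 18995 + 36091 = 55086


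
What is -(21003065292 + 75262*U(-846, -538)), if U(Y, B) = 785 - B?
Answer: -21102636918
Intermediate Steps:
-(21003065292 + 75262*U(-846, -538)) = -(21062145962 + 40490956) = -75262/(1/(279066 + (785 + 538))) = -75262/(1/(279066 + 1323)) = -75262/(1/280389) = -75262/1/280389 = -75262*280389 = -21102636918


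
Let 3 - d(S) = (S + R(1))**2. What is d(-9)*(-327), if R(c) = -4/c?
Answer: 54282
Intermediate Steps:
d(S) = 3 - (-4 + S)**2 (d(S) = 3 - (S - 4/1)**2 = 3 - (S - 4*1)**2 = 3 - (S - 4)**2 = 3 - (-4 + S)**2)
d(-9)*(-327) = (3 - (-4 - 9)**2)*(-327) = (3 - 1*(-13)**2)*(-327) = (3 - 1*169)*(-327) = (3 - 169)*(-327) = -166*(-327) = 54282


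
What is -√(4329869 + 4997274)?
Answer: -√9327143 ≈ -3054.0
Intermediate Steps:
-√(4329869 + 4997274) = -√9327143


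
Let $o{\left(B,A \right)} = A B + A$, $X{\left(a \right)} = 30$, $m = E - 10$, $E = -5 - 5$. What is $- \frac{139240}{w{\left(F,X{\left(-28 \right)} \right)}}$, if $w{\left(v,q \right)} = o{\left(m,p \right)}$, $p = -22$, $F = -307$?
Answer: $- \frac{69620}{209} \approx -333.11$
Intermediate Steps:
$E = -10$ ($E = -5 - 5 = -10$)
$m = -20$ ($m = -10 - 10 = -20$)
$o{\left(B,A \right)} = A + A B$
$w{\left(v,q \right)} = 418$ ($w{\left(v,q \right)} = - 22 \left(1 - 20\right) = \left(-22\right) \left(-19\right) = 418$)
$- \frac{139240}{w{\left(F,X{\left(-28 \right)} \right)}} = - \frac{139240}{418} = \left(-139240\right) \frac{1}{418} = - \frac{69620}{209}$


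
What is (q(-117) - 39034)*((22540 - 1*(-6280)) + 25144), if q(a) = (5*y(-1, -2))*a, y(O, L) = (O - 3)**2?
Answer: -2611533816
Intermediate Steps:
y(O, L) = (-3 + O)**2
q(a) = 80*a (q(a) = (5*(-3 - 1)**2)*a = (5*(-4)**2)*a = (5*16)*a = 80*a)
(q(-117) - 39034)*((22540 - 1*(-6280)) + 25144) = (80*(-117) - 39034)*((22540 - 1*(-6280)) + 25144) = (-9360 - 39034)*((22540 + 6280) + 25144) = -48394*(28820 + 25144) = -48394*53964 = -2611533816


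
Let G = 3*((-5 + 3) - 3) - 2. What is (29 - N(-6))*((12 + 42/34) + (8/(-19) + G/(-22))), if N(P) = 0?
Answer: 2799921/7106 ≈ 394.02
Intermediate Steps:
G = -17 (G = 3*(-2 - 3) - 2 = 3*(-5) - 2 = -15 - 2 = -17)
(29 - N(-6))*((12 + 42/34) + (8/(-19) + G/(-22))) = (29 - 1*0)*((12 + 42/34) + (8/(-19) - 17/(-22))) = (29 + 0)*((12 + 42*(1/34)) + (8*(-1/19) - 17*(-1/22))) = 29*((12 + 21/17) + (-8/19 + 17/22)) = 29*(225/17 + 147/418) = 29*(96549/7106) = 2799921/7106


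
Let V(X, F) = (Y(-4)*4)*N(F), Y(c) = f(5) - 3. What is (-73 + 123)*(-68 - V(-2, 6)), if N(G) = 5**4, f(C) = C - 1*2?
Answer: -3400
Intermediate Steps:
f(C) = -2 + C (f(C) = C - 2 = -2 + C)
Y(c) = 0 (Y(c) = (-2 + 5) - 3 = 3 - 3 = 0)
N(G) = 625
V(X, F) = 0 (V(X, F) = (0*4)*625 = 0*625 = 0)
(-73 + 123)*(-68 - V(-2, 6)) = (-73 + 123)*(-68 - 1*0) = 50*(-68 + 0) = 50*(-68) = -3400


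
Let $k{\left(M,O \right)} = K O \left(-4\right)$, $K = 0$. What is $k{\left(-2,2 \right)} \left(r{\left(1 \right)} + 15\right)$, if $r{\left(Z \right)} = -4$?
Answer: $0$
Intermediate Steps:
$k{\left(M,O \right)} = 0$ ($k{\left(M,O \right)} = 0 O \left(-4\right) = 0 \left(-4\right) = 0$)
$k{\left(-2,2 \right)} \left(r{\left(1 \right)} + 15\right) = 0 \left(-4 + 15\right) = 0 \cdot 11 = 0$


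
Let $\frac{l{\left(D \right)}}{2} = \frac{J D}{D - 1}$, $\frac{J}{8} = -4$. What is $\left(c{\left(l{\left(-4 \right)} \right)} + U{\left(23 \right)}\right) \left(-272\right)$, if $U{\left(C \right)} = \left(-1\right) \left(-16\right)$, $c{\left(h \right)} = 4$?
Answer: $-5440$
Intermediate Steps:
$J = -32$ ($J = 8 \left(-4\right) = -32$)
$l{\left(D \right)} = - \frac{64 D}{-1 + D}$ ($l{\left(D \right)} = 2 \frac{\left(-32\right) D}{D - 1} = 2 \frac{\left(-32\right) D}{-1 + D} = 2 \left(- \frac{32 D}{-1 + D}\right) = - \frac{64 D}{-1 + D}$)
$U{\left(C \right)} = 16$
$\left(c{\left(l{\left(-4 \right)} \right)} + U{\left(23 \right)}\right) \left(-272\right) = \left(4 + 16\right) \left(-272\right) = 20 \left(-272\right) = -5440$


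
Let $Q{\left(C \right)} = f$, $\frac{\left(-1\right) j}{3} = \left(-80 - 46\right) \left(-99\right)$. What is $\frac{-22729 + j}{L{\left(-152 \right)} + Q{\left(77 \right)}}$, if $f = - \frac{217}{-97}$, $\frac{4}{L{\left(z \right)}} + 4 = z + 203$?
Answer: $- \frac{274228409}{10587} \approx -25902.0$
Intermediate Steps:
$L{\left(z \right)} = \frac{4}{199 + z}$ ($L{\left(z \right)} = \frac{4}{-4 + \left(z + 203\right)} = \frac{4}{-4 + \left(203 + z\right)} = \frac{4}{199 + z}$)
$j = -37422$ ($j = - 3 \left(-80 - 46\right) \left(-99\right) = - 3 \left(\left(-126\right) \left(-99\right)\right) = \left(-3\right) 12474 = -37422$)
$f = \frac{217}{97}$ ($f = \left(-217\right) \left(- \frac{1}{97}\right) = \frac{217}{97} \approx 2.2371$)
$Q{\left(C \right)} = \frac{217}{97}$
$\frac{-22729 + j}{L{\left(-152 \right)} + Q{\left(77 \right)}} = \frac{-22729 - 37422}{\frac{4}{199 - 152} + \frac{217}{97}} = - \frac{60151}{\frac{4}{47} + \frac{217}{97}} = - \frac{60151}{\frac{10587}{4559}} = \left(-60151\right) \frac{4559}{10587} = - \frac{274228409}{10587}$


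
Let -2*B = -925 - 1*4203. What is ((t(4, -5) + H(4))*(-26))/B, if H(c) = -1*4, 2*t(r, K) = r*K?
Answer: 91/641 ≈ 0.14197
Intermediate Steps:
t(r, K) = K*r/2 (t(r, K) = (r*K)/2 = (K*r)/2 = K*r/2)
H(c) = -4
B = 2564 (B = -(-925 - 1*4203)/2 = -(-925 - 4203)/2 = -½*(-5128) = 2564)
((t(4, -5) + H(4))*(-26))/B = (((½)*(-5)*4 - 4)*(-26))/2564 = ((-10 - 4)*(-26))*(1/2564) = -14*(-26)*(1/2564) = 364*(1/2564) = 91/641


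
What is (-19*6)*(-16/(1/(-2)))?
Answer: -3648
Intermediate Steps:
(-19*6)*(-16/(1/(-2))) = -(-1824)/(-½) = -(-1824)*(-2) = -114*32 = -3648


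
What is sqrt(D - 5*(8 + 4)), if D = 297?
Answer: sqrt(237) ≈ 15.395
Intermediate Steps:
sqrt(D - 5*(8 + 4)) = sqrt(297 - 5*(8 + 4)) = sqrt(297 - 5*12) = sqrt(297 - 60) = sqrt(237)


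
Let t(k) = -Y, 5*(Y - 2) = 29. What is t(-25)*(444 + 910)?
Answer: -52806/5 ≈ -10561.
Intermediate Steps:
Y = 39/5 (Y = 2 + (⅕)*29 = 2 + 29/5 = 39/5 ≈ 7.8000)
t(k) = -39/5 (t(k) = -1*39/5 = -39/5)
t(-25)*(444 + 910) = -39*(444 + 910)/5 = -39/5*1354 = -52806/5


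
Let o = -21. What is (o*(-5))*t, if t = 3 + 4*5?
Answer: 2415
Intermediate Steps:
t = 23 (t = 3 + 20 = 23)
(o*(-5))*t = -21*(-5)*23 = 105*23 = 2415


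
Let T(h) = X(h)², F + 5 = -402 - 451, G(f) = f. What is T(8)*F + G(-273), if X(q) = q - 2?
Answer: -31161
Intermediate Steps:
F = -858 (F = -5 + (-402 - 451) = -5 - 853 = -858)
X(q) = -2 + q
T(h) = (-2 + h)²
T(8)*F + G(-273) = (-2 + 8)²*(-858) - 273 = 6²*(-858) - 273 = 36*(-858) - 273 = -30888 - 273 = -31161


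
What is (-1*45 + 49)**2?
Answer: 16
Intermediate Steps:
(-1*45 + 49)**2 = (-45 + 49)**2 = 4**2 = 16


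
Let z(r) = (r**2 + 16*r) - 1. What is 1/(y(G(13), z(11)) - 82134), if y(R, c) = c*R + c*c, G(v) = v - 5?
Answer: 1/7850 ≈ 0.00012739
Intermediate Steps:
G(v) = -5 + v
z(r) = -1 + r**2 + 16*r
y(R, c) = c**2 + R*c (y(R, c) = R*c + c**2 = c**2 + R*c)
1/(y(G(13), z(11)) - 82134) = 1/((-1 + 11**2 + 16*11)*((-5 + 13) + (-1 + 11**2 + 16*11)) - 82134) = 1/((-1 + 121 + 176)*(8 + (-1 + 121 + 176)) - 82134) = 1/(296*(8 + 296) - 82134) = 1/(296*304 - 82134) = 1/(89984 - 82134) = 1/7850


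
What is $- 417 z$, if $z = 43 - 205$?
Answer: $67554$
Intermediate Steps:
$z = -162$
$- 417 z = \left(-417\right) \left(-162\right) = 67554$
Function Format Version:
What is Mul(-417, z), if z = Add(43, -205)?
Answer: 67554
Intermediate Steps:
z = -162
Mul(-417, z) = Mul(-417, -162) = 67554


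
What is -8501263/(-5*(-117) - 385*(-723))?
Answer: -8501263/278940 ≈ -30.477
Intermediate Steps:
-8501263/(-5*(-117) - 385*(-723)) = -8501263/(585 + 278355) = -8501263/278940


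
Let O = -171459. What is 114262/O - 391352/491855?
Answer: -9484704506/6487151265 ≈ -1.4621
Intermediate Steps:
114262/O - 391352/491855 = 114262/(-171459) - 391352/491855 = 114262*(-1/171459) - 391352*1/491855 = -114262/171459 - 30104/37835 = -9484704506/6487151265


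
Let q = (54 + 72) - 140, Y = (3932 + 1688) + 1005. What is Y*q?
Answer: -92750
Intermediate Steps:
Y = 6625 (Y = 5620 + 1005 = 6625)
q = -14 (q = 126 - 140 = -14)
Y*q = 6625*(-14) = -92750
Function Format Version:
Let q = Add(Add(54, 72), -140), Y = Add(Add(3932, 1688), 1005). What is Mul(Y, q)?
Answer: -92750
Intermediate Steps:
Y = 6625 (Y = Add(5620, 1005) = 6625)
q = -14 (q = Add(126, -140) = -14)
Mul(Y, q) = Mul(6625, -14) = -92750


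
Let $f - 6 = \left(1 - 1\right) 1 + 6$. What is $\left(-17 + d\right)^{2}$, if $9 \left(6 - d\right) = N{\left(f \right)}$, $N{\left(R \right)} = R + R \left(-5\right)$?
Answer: $\frac{289}{9} \approx 32.111$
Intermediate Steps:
$f = 12$ ($f = 6 + \left(\left(1 - 1\right) 1 + 6\right) = 6 + \left(0 \cdot 1 + 6\right) = 6 + \left(0 + 6\right) = 6 + 6 = 12$)
$N{\left(R \right)} = - 4 R$ ($N{\left(R \right)} = R - 5 R = - 4 R$)
$d = \frac{34}{3}$ ($d = 6 - \frac{\left(-4\right) 12}{9} = 6 - - \frac{16}{3} = 6 + \frac{16}{3} = \frac{34}{3} \approx 11.333$)
$\left(-17 + d\right)^{2} = \left(-17 + \frac{34}{3}\right)^{2} = \left(- \frac{17}{3}\right)^{2} = \frac{289}{9}$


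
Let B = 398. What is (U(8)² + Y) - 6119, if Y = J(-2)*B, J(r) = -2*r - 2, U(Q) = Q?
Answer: -5259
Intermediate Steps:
J(r) = -2 - 2*r
Y = 796 (Y = (-2 - 2*(-2))*398 = (-2 + 4)*398 = 2*398 = 796)
(U(8)² + Y) - 6119 = (8² + 796) - 6119 = (64 + 796) - 6119 = 860 - 6119 = -5259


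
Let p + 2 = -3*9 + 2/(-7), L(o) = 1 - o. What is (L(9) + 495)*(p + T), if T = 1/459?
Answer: -45820856/3213 ≈ -14261.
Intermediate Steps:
T = 1/459 ≈ 0.0021787
p = -205/7 (p = -2 + (-3*9 + 2/(-7)) = -2 + (-27 + 2*(-⅐)) = -2 + (-27 - 2/7) = -2 - 191/7 = -205/7 ≈ -29.286)
(L(9) + 495)*(p + T) = ((1 - 1*9) + 495)*(-205/7 + 1/459) = ((1 - 9) + 495)*(-94088/3213) = (-8 + 495)*(-94088/3213) = 487*(-94088/3213) = -45820856/3213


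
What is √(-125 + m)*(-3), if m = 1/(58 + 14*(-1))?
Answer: -9*I*√6721/22 ≈ -33.538*I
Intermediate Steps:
m = 1/44 (m = 1/(58 - 14) = 1/44 ≈ 0.022727)
√(-125 + m)*(-3) = √(-125 + 1/44)*(-3) = √(-5499/44)*(-3) = (3*I*√6721/22)*(-3) = -9*I*√6721/22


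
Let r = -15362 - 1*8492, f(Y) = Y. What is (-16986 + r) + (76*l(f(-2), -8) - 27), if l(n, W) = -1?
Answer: -40943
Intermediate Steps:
r = -23854 (r = -15362 - 8492 = -23854)
(-16986 + r) + (76*l(f(-2), -8) - 27) = (-16986 - 23854) + (76*(-1) - 27) = -40840 + (-76 - 27) = -40840 - 103 = -40943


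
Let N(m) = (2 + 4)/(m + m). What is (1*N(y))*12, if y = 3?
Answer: 12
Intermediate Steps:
N(m) = 3/m (N(m) = 6/((2*m)) = 6*(1/(2*m)) = 3/m)
(1*N(y))*12 = (1*(3/3))*12 = (1*(3*(⅓)))*12 = (1*1)*12 = 1*12 = 12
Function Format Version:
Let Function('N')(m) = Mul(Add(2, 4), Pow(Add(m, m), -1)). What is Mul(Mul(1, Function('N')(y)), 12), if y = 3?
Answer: 12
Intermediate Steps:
Function('N')(m) = Mul(3, Pow(m, -1)) (Function('N')(m) = Mul(6, Pow(Mul(2, m), -1)) = Mul(6, Mul(Rational(1, 2), Pow(m, -1))) = Mul(3, Pow(m, -1)))
Mul(Mul(1, Function('N')(y)), 12) = Mul(Mul(1, Mul(3, Pow(3, -1))), 12) = Mul(Mul(1, Mul(3, Rational(1, 3))), 12) = Mul(Mul(1, 1), 12) = Mul(1, 12) = 12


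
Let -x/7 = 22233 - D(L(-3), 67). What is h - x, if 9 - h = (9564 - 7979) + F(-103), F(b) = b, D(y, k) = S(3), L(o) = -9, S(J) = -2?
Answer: 154172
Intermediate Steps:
D(y, k) = -2
x = -155645 (x = -7*(22233 - 1*(-2)) = -7*(22233 + 2) = -7*22235 = -155645)
h = -1473 (h = 9 - ((9564 - 7979) - 103) = 9 - (1585 - 103) = 9 - 1*1482 = 9 - 1482 = -1473)
h - x = -1473 - 1*(-155645) = -1473 + 155645 = 154172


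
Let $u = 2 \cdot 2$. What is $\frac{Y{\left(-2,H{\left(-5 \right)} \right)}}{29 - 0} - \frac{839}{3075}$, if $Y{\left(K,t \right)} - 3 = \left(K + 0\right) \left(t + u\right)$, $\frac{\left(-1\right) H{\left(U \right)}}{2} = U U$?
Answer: $\frac{267794}{89175} \approx 3.003$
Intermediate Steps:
$u = 4$
$H{\left(U \right)} = - 2 U^{2}$ ($H{\left(U \right)} = - 2 U U = - 2 U^{2}$)
$Y{\left(K,t \right)} = 3 + K \left(4 + t\right)$ ($Y{\left(K,t \right)} = 3 + \left(K + 0\right) \left(t + 4\right) = 3 + K \left(4 + t\right)$)
$\frac{Y{\left(-2,H{\left(-5 \right)} \right)}}{29 - 0} - \frac{839}{3075} = \frac{3 + 4 \left(-2\right) - 2 \left(- 2 \left(-5\right)^{2}\right)}{29 - 0} - \frac{839}{3075} = \frac{3 - 8 - 2 \left(\left(-2\right) 25\right)}{29 + 0} - \frac{839}{3075} = \frac{3 - 8 - -100}{29} - \frac{839}{3075} = \left(3 - 8 + 100\right) \frac{1}{29} - \frac{839}{3075} = 95 \cdot \frac{1}{29} - \frac{839}{3075} = \frac{95}{29} - \frac{839}{3075} = \frac{267794}{89175}$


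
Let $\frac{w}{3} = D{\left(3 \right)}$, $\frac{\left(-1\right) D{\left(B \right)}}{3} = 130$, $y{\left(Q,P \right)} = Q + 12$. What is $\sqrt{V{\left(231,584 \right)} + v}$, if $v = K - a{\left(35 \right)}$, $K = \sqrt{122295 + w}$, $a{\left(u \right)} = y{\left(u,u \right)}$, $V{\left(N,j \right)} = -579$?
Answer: $\sqrt{-626 + 5 \sqrt{4845}} \approx 16.672 i$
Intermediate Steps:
$y{\left(Q,P \right)} = 12 + Q$
$D{\left(B \right)} = -390$ ($D{\left(B \right)} = \left(-3\right) 130 = -390$)
$w = -1170$ ($w = 3 \left(-390\right) = -1170$)
$a{\left(u \right)} = 12 + u$
$K = 5 \sqrt{4845}$ ($K = \sqrt{122295 - 1170} = \sqrt{121125} = 5 \sqrt{4845} \approx 348.03$)
$v = -47 + 5 \sqrt{4845}$ ($v = 5 \sqrt{4845} - \left(12 + 35\right) = 5 \sqrt{4845} - 47 = -47 + 5 \sqrt{4845} \approx 301.03$)
$\sqrt{V{\left(231,584 \right)} + v} = \sqrt{-579 - \left(47 - 5 \sqrt{4845}\right)} = \sqrt{-626 + 5 \sqrt{4845}}$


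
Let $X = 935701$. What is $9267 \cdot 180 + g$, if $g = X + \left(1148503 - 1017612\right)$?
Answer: $2734652$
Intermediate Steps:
$g = 1066592$ ($g = 935701 + \left(1148503 - 1017612\right) = 935701 + 130891 = 1066592$)
$9267 \cdot 180 + g = 9267 \cdot 180 + 1066592 = 1668060 + 1066592 = 2734652$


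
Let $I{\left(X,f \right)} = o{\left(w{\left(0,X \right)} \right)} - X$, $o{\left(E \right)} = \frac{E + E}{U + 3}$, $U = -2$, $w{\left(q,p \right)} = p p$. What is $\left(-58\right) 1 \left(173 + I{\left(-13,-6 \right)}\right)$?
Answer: $-30392$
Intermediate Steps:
$w{\left(q,p \right)} = p^{2}$
$o{\left(E \right)} = 2 E$ ($o{\left(E \right)} = \frac{E + E}{-2 + 3} = \frac{2 E}{1} = 2 E 1 = 2 E$)
$I{\left(X,f \right)} = - X + 2 X^{2}$ ($I{\left(X,f \right)} = 2 X^{2} - X = - X + 2 X^{2}$)
$\left(-58\right) 1 \left(173 + I{\left(-13,-6 \right)}\right) = \left(-58\right) 1 \left(173 - 13 \left(-1 + 2 \left(-13\right)\right)\right) = - 58 \left(173 - 13 \left(-1 - 26\right)\right) = - 58 \left(173 - -351\right) = - 58 \left(173 + 351\right) = \left(-58\right) 524 = -30392$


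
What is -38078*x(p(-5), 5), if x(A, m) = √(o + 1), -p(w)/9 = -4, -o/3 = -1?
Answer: -76156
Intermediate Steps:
o = 3 (o = -3*(-1) = 3)
p(w) = 36 (p(w) = -9*(-4) = 36)
x(A, m) = 2 (x(A, m) = √(3 + 1) = √4 = 2)
-38078*x(p(-5), 5) = -38078*2 = -76156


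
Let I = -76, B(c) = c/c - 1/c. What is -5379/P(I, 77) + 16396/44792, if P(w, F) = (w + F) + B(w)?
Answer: -1525720015/571098 ≈ -2671.6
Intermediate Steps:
B(c) = 1 - 1/c
P(w, F) = F + w + (-1 + w)/w (P(w, F) = (w + F) + (-1 + w)/w = (F + w) + (-1 + w)/w = F + w + (-1 + w)/w)
-5379/P(I, 77) + 16396/44792 = -5379/(1 + 77 - 76 - 1/(-76)) + 16396/44792 = -5379/(1 + 77 - 76 - 1*(-1/76)) + 16396*(1/44792) = -5379/(1 + 77 - 76 + 1/76) + 4099/11198 = -5379/153/76 + 4099/11198 = -5379*76/153 + 4099/11198 = -136268/51 + 4099/11198 = -1525720015/571098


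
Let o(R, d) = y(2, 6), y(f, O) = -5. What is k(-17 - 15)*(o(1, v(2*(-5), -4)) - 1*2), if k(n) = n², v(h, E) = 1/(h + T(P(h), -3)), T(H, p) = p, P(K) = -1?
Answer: -7168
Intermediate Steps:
v(h, E) = 1/(-3 + h) (v(h, E) = 1/(h - 3) = 1/(-3 + h))
o(R, d) = -5
k(-17 - 15)*(o(1, v(2*(-5), -4)) - 1*2) = (-17 - 15)²*(-5 - 1*2) = (-32)²*(-5 - 2) = 1024*(-7) = -7168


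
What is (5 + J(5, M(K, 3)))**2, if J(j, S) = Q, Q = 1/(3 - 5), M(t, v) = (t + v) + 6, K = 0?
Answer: 81/4 ≈ 20.250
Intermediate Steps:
M(t, v) = 6 + t + v
Q = -1/2 (Q = 1/(-2) = -1/2 ≈ -0.50000)
J(j, S) = -1/2
(5 + J(5, M(K, 3)))**2 = (5 - 1/2)**2 = (9/2)**2 = 81/4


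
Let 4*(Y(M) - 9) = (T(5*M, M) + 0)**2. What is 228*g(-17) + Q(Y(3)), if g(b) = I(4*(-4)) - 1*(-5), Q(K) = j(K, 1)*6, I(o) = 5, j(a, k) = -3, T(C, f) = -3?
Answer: 2262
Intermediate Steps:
Y(M) = 45/4 (Y(M) = 9 + (-3 + 0)**2/4 = 9 + (1/4)*(-3)**2 = 9 + (1/4)*9 = 9 + 9/4 = 45/4)
Q(K) = -18 (Q(K) = -3*6 = -18)
g(b) = 10 (g(b) = 5 - 1*(-5) = 5 + 5 = 10)
228*g(-17) + Q(Y(3)) = 228*10 - 18 = 2280 - 18 = 2262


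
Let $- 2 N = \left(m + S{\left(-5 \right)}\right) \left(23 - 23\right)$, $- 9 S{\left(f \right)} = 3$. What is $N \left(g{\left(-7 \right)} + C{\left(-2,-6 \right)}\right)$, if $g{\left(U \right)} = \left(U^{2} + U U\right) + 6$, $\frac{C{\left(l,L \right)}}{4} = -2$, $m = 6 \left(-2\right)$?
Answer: $0$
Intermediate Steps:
$S{\left(f \right)} = - \frac{1}{3}$ ($S{\left(f \right)} = \left(- \frac{1}{9}\right) 3 = - \frac{1}{3}$)
$m = -12$
$C{\left(l,L \right)} = -8$ ($C{\left(l,L \right)} = 4 \left(-2\right) = -8$)
$N = 0$ ($N = - \frac{\left(-12 - \frac{1}{3}\right) \left(23 - 23\right)}{2} = - \frac{\left(- \frac{37}{3}\right) 0}{2} = \left(- \frac{1}{2}\right) 0 = 0$)
$g{\left(U \right)} = 6 + 2 U^{2}$ ($g{\left(U \right)} = \left(U^{2} + U^{2}\right) + 6 = 2 U^{2} + 6 = 6 + 2 U^{2}$)
$N \left(g{\left(-7 \right)} + C{\left(-2,-6 \right)}\right) = 0 \left(\left(6 + 2 \left(-7\right)^{2}\right) - 8\right) = 0 \left(\left(6 + 2 \cdot 49\right) - 8\right) = 0 \left(\left(6 + 98\right) - 8\right) = 0 \left(104 - 8\right) = 0 \cdot 96 = 0$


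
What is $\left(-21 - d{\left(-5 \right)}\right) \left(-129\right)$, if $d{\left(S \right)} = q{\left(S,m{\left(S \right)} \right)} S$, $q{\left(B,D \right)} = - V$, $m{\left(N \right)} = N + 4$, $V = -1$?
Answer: $2064$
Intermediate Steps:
$m{\left(N \right)} = 4 + N$
$q{\left(B,D \right)} = 1$ ($q{\left(B,D \right)} = \left(-1\right) \left(-1\right) = 1$)
$d{\left(S \right)} = S$ ($d{\left(S \right)} = 1 S = S$)
$\left(-21 - d{\left(-5 \right)}\right) \left(-129\right) = \left(-21 - -5\right) \left(-129\right) = \left(-21 + 5\right) \left(-129\right) = \left(-16\right) \left(-129\right) = 2064$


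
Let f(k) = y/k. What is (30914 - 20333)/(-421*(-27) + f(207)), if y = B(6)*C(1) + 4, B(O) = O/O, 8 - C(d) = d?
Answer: 2190267/2352980 ≈ 0.93085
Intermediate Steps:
C(d) = 8 - d
B(O) = 1
y = 11 (y = 1*(8 - 1*1) + 4 = 1*(8 - 1) + 4 = 1*7 + 4 = 7 + 4 = 11)
f(k) = 11/k
(30914 - 20333)/(-421*(-27) + f(207)) = (30914 - 20333)/(-421*(-27) + 11/207) = 10581/(11367 + 11*(1/207)) = 10581/(11367 + 11/207) = 10581/(2352980/207) = 10581*(207/2352980) = 2190267/2352980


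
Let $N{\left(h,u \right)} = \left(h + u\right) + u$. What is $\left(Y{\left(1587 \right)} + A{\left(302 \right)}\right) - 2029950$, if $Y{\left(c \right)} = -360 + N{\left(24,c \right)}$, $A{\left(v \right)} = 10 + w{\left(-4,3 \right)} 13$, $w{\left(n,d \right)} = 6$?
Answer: $-2027024$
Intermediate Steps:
$N{\left(h,u \right)} = h + 2 u$
$A{\left(v \right)} = 88$ ($A{\left(v \right)} = 10 + 6 \cdot 13 = 10 + 78 = 88$)
$Y{\left(c \right)} = -336 + 2 c$ ($Y{\left(c \right)} = -360 + \left(24 + 2 c\right) = -336 + 2 c$)
$\left(Y{\left(1587 \right)} + A{\left(302 \right)}\right) - 2029950 = \left(\left(-336 + 2 \cdot 1587\right) + 88\right) - 2029950 = \left(\left(-336 + 3174\right) + 88\right) - 2029950 = \left(2838 + 88\right) - 2029950 = 2926 - 2029950 = -2027024$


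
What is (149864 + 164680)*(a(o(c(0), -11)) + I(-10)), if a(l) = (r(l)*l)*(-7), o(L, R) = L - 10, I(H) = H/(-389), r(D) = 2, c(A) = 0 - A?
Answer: 17133211680/389 ≈ 4.4044e+7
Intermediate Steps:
c(A) = -A
I(H) = -H/389 (I(H) = H*(-1/389) = -H/389)
o(L, R) = -10 + L
a(l) = -14*l (a(l) = (2*l)*(-7) = -14*l)
(149864 + 164680)*(a(o(c(0), -11)) + I(-10)) = (149864 + 164680)*(-14*(-10 - 1*0) - 1/389*(-10)) = 314544*(-14*(-10 + 0) + 10/389) = 314544*(-14*(-10) + 10/389) = 314544*(140 + 10/389) = 314544*(54470/389) = 17133211680/389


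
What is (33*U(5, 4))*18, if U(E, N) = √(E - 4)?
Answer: 594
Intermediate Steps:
U(E, N) = √(-4 + E)
(33*U(5, 4))*18 = (33*√(-4 + 5))*18 = (33*√1)*18 = (33*1)*18 = 33*18 = 594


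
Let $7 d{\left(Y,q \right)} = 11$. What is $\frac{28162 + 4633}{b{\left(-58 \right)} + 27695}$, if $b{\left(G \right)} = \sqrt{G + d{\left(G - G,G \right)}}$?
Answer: $\frac{1271560535}{1073818314} - \frac{6559 i \sqrt{2765}}{1073818314} \approx 1.1841 - 0.00032118 i$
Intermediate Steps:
$d{\left(Y,q \right)} = \frac{11}{7}$ ($d{\left(Y,q \right)} = \frac{1}{7} \cdot 11 = \frac{11}{7}$)
$b{\left(G \right)} = \sqrt{\frac{11}{7} + G}$ ($b{\left(G \right)} = \sqrt{G + \frac{11}{7}} = \sqrt{\frac{11}{7} + G}$)
$\frac{28162 + 4633}{b{\left(-58 \right)} + 27695} = \frac{28162 + 4633}{\frac{\sqrt{77 + 49 \left(-58\right)}}{7} + 27695} = \frac{32795}{\frac{\sqrt{77 - 2842}}{7} + 27695} = \frac{32795}{\frac{\sqrt{-2765}}{7} + 27695} = \frac{32795}{\frac{i \sqrt{2765}}{7} + 27695} = \frac{32795}{27695 + \frac{i \sqrt{2765}}{7}}$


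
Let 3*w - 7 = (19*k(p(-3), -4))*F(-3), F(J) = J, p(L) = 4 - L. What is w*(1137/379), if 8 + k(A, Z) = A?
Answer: 64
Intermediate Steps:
k(A, Z) = -8 + A
w = 64/3 (w = 7/3 + ((19*(-8 + (4 - 1*(-3))))*(-3))/3 = 7/3 + ((19*(-8 + (4 + 3)))*(-3))/3 = 7/3 + ((19*(-8 + 7))*(-3))/3 = 7/3 + ((19*(-1))*(-3))/3 = 7/3 + (-19*(-3))/3 = 7/3 + (⅓)*57 = 7/3 + 19 = 64/3 ≈ 21.333)
w*(1137/379) = 64*(1137/379)/3 = 64*(1137*(1/379))/3 = (64/3)*3 = 64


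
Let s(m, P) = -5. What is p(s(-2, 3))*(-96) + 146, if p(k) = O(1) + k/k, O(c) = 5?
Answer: -430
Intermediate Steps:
p(k) = 6 (p(k) = 5 + k/k = 5 + 1 = 6)
p(s(-2, 3))*(-96) + 146 = 6*(-96) + 146 = -576 + 146 = -430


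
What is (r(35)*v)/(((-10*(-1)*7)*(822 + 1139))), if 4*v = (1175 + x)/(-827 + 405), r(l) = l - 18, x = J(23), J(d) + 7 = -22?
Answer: -9741/115855880 ≈ -8.4079e-5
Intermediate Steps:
J(d) = -29 (J(d) = -7 - 22 = -29)
x = -29
r(l) = -18 + l
v = -573/844 (v = ((1175 - 29)/(-827 + 405))/4 = (1146/(-422))/4 = (1146*(-1/422))/4 = (¼)*(-573/211) = -573/844 ≈ -0.67891)
(r(35)*v)/(((-10*(-1)*7)*(822 + 1139))) = ((-18 + 35)*(-573/844))/(((-10*(-1)*7)*(822 + 1139))) = (17*(-573/844))/(((10*7)*1961)) = -9741/(844*(70*1961)) = -9741/844/137270 = -9741/844*1/137270 = -9741/115855880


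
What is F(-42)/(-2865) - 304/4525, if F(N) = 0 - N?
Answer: -70734/864275 ≈ -0.081842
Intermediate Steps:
F(N) = -N
F(-42)/(-2865) - 304/4525 = -1*(-42)/(-2865) - 304/4525 = 42*(-1/2865) - 304*1/4525 = -14/955 - 304/4525 = -70734/864275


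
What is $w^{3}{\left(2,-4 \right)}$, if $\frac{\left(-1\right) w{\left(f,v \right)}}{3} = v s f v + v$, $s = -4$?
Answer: $62099136$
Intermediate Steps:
$w{\left(f,v \right)} = - 3 v + 12 f v^{2}$ ($w{\left(f,v \right)} = - 3 \left(v \left(-4\right) f v + v\right) = - 3 \left(- 4 v f v + v\right) = - 3 \left(- 4 f v v + v\right) = - 3 \left(- 4 f v^{2} + v\right) = - 3 \left(v - 4 f v^{2}\right) = - 3 v + 12 f v^{2}$)
$w^{3}{\left(2,-4 \right)} = \left(3 \left(-4\right) \left(-1 + 4 \cdot 2 \left(-4\right)\right)\right)^{3} = \left(3 \left(-4\right) \left(-1 - 32\right)\right)^{3} = \left(3 \left(-4\right) \left(-33\right)\right)^{3} = 396^{3} = 62099136$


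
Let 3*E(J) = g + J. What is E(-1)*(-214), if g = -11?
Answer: 856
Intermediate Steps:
E(J) = -11/3 + J/3 (E(J) = (-11 + J)/3 = -11/3 + J/3)
E(-1)*(-214) = (-11/3 + (⅓)*(-1))*(-214) = (-11/3 - ⅓)*(-214) = -4*(-214) = 856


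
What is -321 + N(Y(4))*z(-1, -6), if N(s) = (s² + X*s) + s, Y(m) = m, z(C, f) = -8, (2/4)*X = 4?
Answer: -737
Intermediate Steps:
X = 8 (X = 2*4 = 8)
N(s) = s² + 9*s (N(s) = (s² + 8*s) + s = s² + 9*s)
-321 + N(Y(4))*z(-1, -6) = -321 + (4*(9 + 4))*(-8) = -321 + (4*13)*(-8) = -321 + 52*(-8) = -321 - 416 = -737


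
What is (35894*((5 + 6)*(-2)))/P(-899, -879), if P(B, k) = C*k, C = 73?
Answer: 789668/64167 ≈ 12.306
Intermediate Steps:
P(B, k) = 73*k
(35894*((5 + 6)*(-2)))/P(-899, -879) = (35894*((5 + 6)*(-2)))/((73*(-879))) = (35894*(11*(-2)))/(-64167) = (35894*(-22))*(-1/64167) = -789668*(-1/64167) = 789668/64167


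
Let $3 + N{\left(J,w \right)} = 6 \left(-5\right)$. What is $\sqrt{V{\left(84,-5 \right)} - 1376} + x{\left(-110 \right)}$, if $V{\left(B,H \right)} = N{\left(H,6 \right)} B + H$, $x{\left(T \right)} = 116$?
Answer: $116 + i \sqrt{4153} \approx 116.0 + 64.444 i$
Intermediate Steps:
$N{\left(J,w \right)} = -33$ ($N{\left(J,w \right)} = -3 + 6 \left(-5\right) = -3 - 30 = -33$)
$V{\left(B,H \right)} = H - 33 B$ ($V{\left(B,H \right)} = - 33 B + H = H - 33 B$)
$\sqrt{V{\left(84,-5 \right)} - 1376} + x{\left(-110 \right)} = \sqrt{\left(-5 - 2772\right) - 1376} + 116 = \sqrt{\left(-5 - 2772\right) + \left(-3149 + 1773\right)} + 116 = \sqrt{-2777 - 1376} + 116 = \sqrt{-4153} + 116 = i \sqrt{4153} + 116 = 116 + i \sqrt{4153}$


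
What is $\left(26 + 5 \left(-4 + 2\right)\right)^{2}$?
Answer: $256$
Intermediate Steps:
$\left(26 + 5 \left(-4 + 2\right)\right)^{2} = \left(26 + 5 \left(-2\right)\right)^{2} = \left(26 - 10\right)^{2} = 16^{2} = 256$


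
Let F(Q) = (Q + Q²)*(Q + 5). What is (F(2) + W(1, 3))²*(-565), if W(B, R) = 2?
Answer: -1093840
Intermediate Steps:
F(Q) = (5 + Q)*(Q + Q²) (F(Q) = (Q + Q²)*(5 + Q) = (5 + Q)*(Q + Q²))
(F(2) + W(1, 3))²*(-565) = (2*(5 + 2² + 6*2) + 2)²*(-565) = (2*(5 + 4 + 12) + 2)²*(-565) = (2*21 + 2)²*(-565) = (42 + 2)²*(-565) = 44²*(-565) = 1936*(-565) = -1093840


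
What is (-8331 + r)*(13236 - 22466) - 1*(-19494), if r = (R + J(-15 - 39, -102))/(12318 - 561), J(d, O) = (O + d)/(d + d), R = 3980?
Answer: 8138236370722/105813 ≈ 7.6911e+7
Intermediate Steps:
J(d, O) = (O + d)/(2*d) (J(d, O) = (O + d)/((2*d)) = (O + d)*(1/(2*d)) = (O + d)/(2*d))
r = 35833/105813 (r = (3980 + (-102 + (-15 - 39))/(2*(-15 - 39)))/(12318 - 561) = (3980 + (½)*(-102 - 54)/(-54))/11757 = (3980 + (½)*(-1/54)*(-156))*(1/11757) = (3980 + 13/9)*(1/11757) = (35833/9)*(1/11757) = 35833/105813 ≈ 0.33864)
(-8331 + r)*(13236 - 22466) - 1*(-19494) = (-8331 + 35833/105813)*(13236 - 22466) - 1*(-19494) = -881492270/105813*(-9230) + 19494 = 8136173652100/105813 + 19494 = 8138236370722/105813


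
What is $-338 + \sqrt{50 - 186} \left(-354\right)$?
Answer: $-338 - 708 i \sqrt{34} \approx -338.0 - 4128.3 i$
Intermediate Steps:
$-338 + \sqrt{50 - 186} \left(-354\right) = -338 + \sqrt{-136} \left(-354\right) = -338 + 2 i \sqrt{34} \left(-354\right) = -338 - 708 i \sqrt{34}$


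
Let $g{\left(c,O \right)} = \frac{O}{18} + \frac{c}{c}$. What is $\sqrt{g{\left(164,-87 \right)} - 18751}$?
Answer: $\frac{i \sqrt{675174}}{6} \approx 136.95 i$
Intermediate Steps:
$g{\left(c,O \right)} = 1 + \frac{O}{18}$ ($g{\left(c,O \right)} = O \frac{1}{18} + 1 = \frac{O}{18} + 1 = 1 + \frac{O}{18}$)
$\sqrt{g{\left(164,-87 \right)} - 18751} = \sqrt{\left(1 + \frac{1}{18} \left(-87\right)\right) - 18751} = \sqrt{\left(1 - \frac{29}{6}\right) - 18751} = \sqrt{- \frac{23}{6} - 18751} = \sqrt{- \frac{112529}{6}} = \frac{i \sqrt{675174}}{6}$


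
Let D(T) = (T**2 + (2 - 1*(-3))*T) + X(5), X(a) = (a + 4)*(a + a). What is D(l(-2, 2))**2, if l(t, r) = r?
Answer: 10816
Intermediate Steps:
X(a) = 2*a*(4 + a) (X(a) = (4 + a)*(2*a) = 2*a*(4 + a))
D(T) = 90 + T**2 + 5*T (D(T) = (T**2 + (2 - 1*(-3))*T) + 2*5*(4 + 5) = (T**2 + (2 + 3)*T) + 2*5*9 = (T**2 + 5*T) + 90 = 90 + T**2 + 5*T)
D(l(-2, 2))**2 = (90 + 2**2 + 5*2)**2 = (90 + 4 + 10)**2 = 104**2 = 10816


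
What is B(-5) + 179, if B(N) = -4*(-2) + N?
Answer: 182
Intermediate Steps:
B(N) = 8 + N
B(-5) + 179 = (8 - 5) + 179 = 3 + 179 = 182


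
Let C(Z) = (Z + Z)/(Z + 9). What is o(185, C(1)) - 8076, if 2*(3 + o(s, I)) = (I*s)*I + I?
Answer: -40376/5 ≈ -8075.2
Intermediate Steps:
C(Z) = 2*Z/(9 + Z) (C(Z) = (2*Z)/(9 + Z) = 2*Z/(9 + Z))
o(s, I) = -3 + I/2 + s*I²/2 (o(s, I) = -3 + ((I*s)*I + I)/2 = -3 + (s*I² + I)/2 = -3 + (I + s*I²)/2 = -3 + (I/2 + s*I²/2) = -3 + I/2 + s*I²/2)
o(185, C(1)) - 8076 = (-3 + (2*1/(9 + 1))/2 + (½)*185*(2*1/(9 + 1))²) - 8076 = (-3 + (2*1/10)/2 + (½)*185*(2*1/10)²) - 8076 = (-3 + (2*1*(⅒))/2 + (½)*185*(2*1*(⅒))²) - 8076 = (-3 + (½)*(⅕) + (½)*185*(⅕)²) - 8076 = (-3 + ⅒ + (½)*185*(1/25)) - 8076 = (-3 + ⅒ + 37/10) - 8076 = ⅘ - 8076 = -40376/5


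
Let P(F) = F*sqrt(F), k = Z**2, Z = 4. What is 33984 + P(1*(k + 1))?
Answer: 33984 + 17*sqrt(17) ≈ 34054.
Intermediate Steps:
k = 16 (k = 4**2 = 16)
P(F) = F**(3/2)
33984 + P(1*(k + 1)) = 33984 + (1*(16 + 1))**(3/2) = 33984 + (1*17)**(3/2) = 33984 + 17**(3/2) = 33984 + 17*sqrt(17)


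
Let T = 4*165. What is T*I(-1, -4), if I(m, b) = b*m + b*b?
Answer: 13200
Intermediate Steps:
T = 660
I(m, b) = b² + b*m (I(m, b) = b*m + b² = b² + b*m)
T*I(-1, -4) = 660*(-4*(-4 - 1)) = 660*(-4*(-5)) = 660*20 = 13200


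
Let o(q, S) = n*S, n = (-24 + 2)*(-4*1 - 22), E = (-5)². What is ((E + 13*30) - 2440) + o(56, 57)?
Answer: 30579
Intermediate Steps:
E = 25
n = 572 (n = -22*(-4 - 22) = -22*(-26) = 572)
o(q, S) = 572*S
((E + 13*30) - 2440) + o(56, 57) = ((25 + 13*30) - 2440) + 572*57 = ((25 + 390) - 2440) + 32604 = (415 - 2440) + 32604 = -2025 + 32604 = 30579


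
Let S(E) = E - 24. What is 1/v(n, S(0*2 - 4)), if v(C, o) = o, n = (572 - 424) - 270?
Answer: -1/28 ≈ -0.035714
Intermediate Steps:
S(E) = -24 + E
n = -122 (n = 148 - 270 = -122)
1/v(n, S(0*2 - 4)) = 1/(-24 + (0*2 - 4)) = 1/(-24 + (0 - 4)) = 1/(-24 - 4) = 1/(-28) = -1/28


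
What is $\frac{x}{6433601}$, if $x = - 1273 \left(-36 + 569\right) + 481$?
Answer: $- \frac{678028}{6433601} \approx -0.10539$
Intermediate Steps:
$x = -678028$ ($x = \left(-1273\right) 533 + 481 = -678509 + 481 = -678028$)
$\frac{x}{6433601} = - \frac{678028}{6433601}$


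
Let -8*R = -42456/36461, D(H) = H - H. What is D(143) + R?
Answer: 5307/36461 ≈ 0.14555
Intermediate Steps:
D(H) = 0
R = 5307/36461 (R = -(-5307)/36461 = -⅛*(-42456/36461) = 5307/36461 ≈ 0.14555)
D(143) + R = 0 + 5307/36461 = 5307/36461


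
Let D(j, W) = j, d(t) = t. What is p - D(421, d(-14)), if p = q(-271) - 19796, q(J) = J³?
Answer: -19922728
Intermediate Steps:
p = -19922307 (p = (-271)³ - 19796 = -19902511 - 19796 = -19922307)
p - D(421, d(-14)) = -19922307 - 1*421 = -19922307 - 421 = -19922728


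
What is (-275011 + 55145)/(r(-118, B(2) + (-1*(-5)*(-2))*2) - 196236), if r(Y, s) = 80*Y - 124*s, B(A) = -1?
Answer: 109933/101536 ≈ 1.0827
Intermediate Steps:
r(Y, s) = -124*s + 80*Y
(-275011 + 55145)/(r(-118, B(2) + (-1*(-5)*(-2))*2) - 196236) = (-275011 + 55145)/((-124*(-1 + (-1*(-5)*(-2))*2) + 80*(-118)) - 196236) = -219866/((-124*(-1 + (5*(-2))*2) - 9440) - 196236) = -219866/((-124*(-1 - 10*2) - 9440) - 196236) = -219866/((-124*(-1 - 20) - 9440) - 196236) = -219866/((-124*(-21) - 9440) - 196236) = -219866/((2604 - 9440) - 196236) = -219866/(-6836 - 196236) = -219866/(-203072) = -219866*(-1/203072) = 109933/101536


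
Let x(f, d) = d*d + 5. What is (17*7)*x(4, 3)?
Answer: 1666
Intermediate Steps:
x(f, d) = 5 + d**2 (x(f, d) = d**2 + 5 = 5 + d**2)
(17*7)*x(4, 3) = (17*7)*(5 + 3**2) = 119*(5 + 9) = 119*14 = 1666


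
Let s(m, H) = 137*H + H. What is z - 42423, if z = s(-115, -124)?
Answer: -59535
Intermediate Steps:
s(m, H) = 138*H
z = -17112 (z = 138*(-124) = -17112)
z - 42423 = -17112 - 42423 = -59535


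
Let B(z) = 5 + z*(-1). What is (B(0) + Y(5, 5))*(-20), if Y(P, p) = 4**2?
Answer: -420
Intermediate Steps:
Y(P, p) = 16
B(z) = 5 - z
(B(0) + Y(5, 5))*(-20) = ((5 - 1*0) + 16)*(-20) = ((5 + 0) + 16)*(-20) = (5 + 16)*(-20) = 21*(-20) = -420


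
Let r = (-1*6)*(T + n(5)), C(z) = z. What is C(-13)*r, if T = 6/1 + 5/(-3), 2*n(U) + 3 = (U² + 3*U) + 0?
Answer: 1781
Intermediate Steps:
n(U) = -3/2 + U²/2 + 3*U/2 (n(U) = -3/2 + ((U² + 3*U) + 0)/2 = -3/2 + (U² + 3*U)/2 = -3/2 + (U²/2 + 3*U/2) = -3/2 + U²/2 + 3*U/2)
T = 13/3 (T = 6*1 + 5*(-⅓) = 6 - 5/3 = 13/3 ≈ 4.3333)
r = -137 (r = (-1*6)*(13/3 + (-3/2 + (½)*5² + (3/2)*5)) = -6*(13/3 + (-3/2 + (½)*25 + 15/2)) = -6*(13/3 + (-3/2 + 25/2 + 15/2)) = -6*(13/3 + 37/2) = -6*137/6 = -137)
C(-13)*r = -13*(-137) = 1781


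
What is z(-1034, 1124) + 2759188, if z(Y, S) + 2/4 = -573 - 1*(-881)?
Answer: 5518991/2 ≈ 2.7595e+6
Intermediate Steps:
z(Y, S) = 615/2 (z(Y, S) = -½ + (-573 - 1*(-881)) = -½ + (-573 + 881) = -½ + 308 = 615/2)
z(-1034, 1124) + 2759188 = 615/2 + 2759188 = 5518991/2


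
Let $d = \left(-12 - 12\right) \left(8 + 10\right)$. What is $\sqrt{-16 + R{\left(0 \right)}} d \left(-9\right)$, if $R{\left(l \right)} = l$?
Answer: $15552 i \approx 15552.0 i$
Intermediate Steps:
$d = -432$ ($d = \left(-24\right) 18 = -432$)
$\sqrt{-16 + R{\left(0 \right)}} d \left(-9\right) = \sqrt{-16 + 0} \left(-432\right) \left(-9\right) = \sqrt{-16} \left(-432\right) \left(-9\right) = 4 i \left(-432\right) \left(-9\right) = - 1728 i \left(-9\right) = 15552 i$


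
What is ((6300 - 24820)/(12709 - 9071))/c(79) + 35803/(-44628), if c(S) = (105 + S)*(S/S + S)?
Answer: -11988286579/14936813088 ≈ -0.80260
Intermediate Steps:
c(S) = (1 + S)*(105 + S) (c(S) = (105 + S)*(1 + S) = (1 + S)*(105 + S))
((6300 - 24820)/(12709 - 9071))/c(79) + 35803/(-44628) = ((6300 - 24820)/(12709 - 9071))/(105 + 79² + 106*79) + 35803/(-44628) = (-18520/3638)/(105 + 6241 + 8374) + 35803*(-1/44628) = -18520*1/3638/14720 - 35803/44628 = -9260/1819*1/14720 - 35803/44628 = -463/1338784 - 35803/44628 = -11988286579/14936813088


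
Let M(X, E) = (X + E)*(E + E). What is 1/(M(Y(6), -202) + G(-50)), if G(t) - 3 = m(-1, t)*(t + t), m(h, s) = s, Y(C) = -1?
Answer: 1/87015 ≈ 1.1492e-5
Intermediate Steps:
M(X, E) = 2*E*(E + X) (M(X, E) = (E + X)*(2*E) = 2*E*(E + X))
G(t) = 3 + 2*t**2 (G(t) = 3 + t*(t + t) = 3 + t*(2*t) = 3 + 2*t**2)
1/(M(Y(6), -202) + G(-50)) = 1/(2*(-202)*(-202 - 1) + (3 + 2*(-50)**2)) = 1/(2*(-202)*(-203) + (3 + 2*2500)) = 1/(82012 + (3 + 5000)) = 1/(82012 + 5003) = 1/87015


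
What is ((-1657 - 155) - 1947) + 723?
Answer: -3036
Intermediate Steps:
((-1657 - 155) - 1947) + 723 = (-1812 - 1947) + 723 = -3759 + 723 = -3036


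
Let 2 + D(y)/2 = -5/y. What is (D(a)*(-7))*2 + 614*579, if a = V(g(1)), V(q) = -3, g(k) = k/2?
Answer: 1066546/3 ≈ 3.5552e+5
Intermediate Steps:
g(k) = k/2 (g(k) = k*(½) = k/2)
a = -3
D(y) = -4 - 10/y (D(y) = -4 + 2*(-5/y) = -4 - 10/y)
(D(a)*(-7))*2 + 614*579 = ((-4 - 10/(-3))*(-7))*2 + 614*579 = ((-4 - 10*(-⅓))*(-7))*2 + 355506 = ((-4 + 10/3)*(-7))*2 + 355506 = -⅔*(-7)*2 + 355506 = (14/3)*2 + 355506 = 28/3 + 355506 = 1066546/3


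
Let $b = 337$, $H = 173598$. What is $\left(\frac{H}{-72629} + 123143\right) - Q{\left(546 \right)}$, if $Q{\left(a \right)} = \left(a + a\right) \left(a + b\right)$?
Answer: $- \frac{61087917095}{72629} \approx -8.411 \cdot 10^{5}$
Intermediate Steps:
$Q{\left(a \right)} = 2 a \left(337 + a\right)$ ($Q{\left(a \right)} = \left(a + a\right) \left(a + 337\right) = 2 a \left(337 + a\right)$)
$\left(\frac{H}{-72629} + 123143\right) - Q{\left(546 \right)} = \left(\frac{173598}{-72629} + 123143\right) - 2 \cdot 546 \left(337 + 546\right) = \left(173598 \left(- \frac{1}{72629}\right) + 123143\right) - 2 \cdot 546 \cdot 883 = \left(- \frac{173598}{72629} + 123143\right) - 964236 = \frac{8943579349}{72629} - 964236 = - \frac{61087917095}{72629}$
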